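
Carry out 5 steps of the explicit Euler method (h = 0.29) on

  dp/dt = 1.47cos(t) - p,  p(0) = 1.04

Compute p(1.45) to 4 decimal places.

Euler: p_{n+1} = p_n + h·f(t_n, p_n).
t=0.000000, p=1.040000: f=0.430000 → p ← 1.040000 + 0.29·0.430000 = 1.164700
t=0.290000, p=1.164700: f=0.243918 → p ← 1.164700 + 0.29·0.243918 = 1.235436
t=0.580000, p=1.235436: f=-0.005836 → p ← 1.235436 + 0.29·(-0.005836) = 1.233744
t=0.870000, p=1.233744: f=-0.285849 → p ← 1.233744 + 0.29·(-0.285849) = 1.150848
t=1.160000, p=1.150848: f=-0.563819 → p ← 1.150848 + 0.29·(-0.563819) = 0.987340
p(1.45) ≈ 0.9873

0.9873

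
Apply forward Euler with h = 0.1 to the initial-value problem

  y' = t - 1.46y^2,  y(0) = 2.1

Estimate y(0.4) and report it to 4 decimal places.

Euler: y_{n+1} = y_n + h·f(t_n, y_n).
t=0.000000, y=2.100000: f=-6.438600 → y ← 2.100000 + 0.1·(-6.438600) = 1.456140
t=0.100000, y=1.456140: f=-2.995702 → y ← 1.456140 + 0.1·(-2.995702) = 1.156570
t=0.200000, y=1.156570: f=-1.752974 → y ← 1.156570 + 0.1·(-1.752974) = 0.981272
t=0.300000, y=0.981272: f=-1.105827 → y ← 0.981272 + 0.1·(-1.105827) = 0.870690
y(0.4) ≈ 0.8707

0.8707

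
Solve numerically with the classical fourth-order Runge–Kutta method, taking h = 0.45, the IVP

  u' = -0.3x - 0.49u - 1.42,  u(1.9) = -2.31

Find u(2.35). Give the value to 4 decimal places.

RK4: k1 = f(x_n, u_n); k2 = f(x_n + h/2, u_n + (h/2)·k1); k3 = f(x_n + h/2, u_n + (h/2)·k2); k4 = f(x_n + h, u_n + h·k3); u_{n+1} = u_n + (h/6)·(k1 + 2k2 + 2k3 + k4).
x=1.900000, u=-2.310000:
  k1 = f(1.900000, -2.310000) = -0.858100
  k2 = f(2.125000, -2.503073) = -0.830994
  k3 = f(2.125000, -2.496974) = -0.833983
  k4 = f(2.350000, -2.685292) = -0.809207
  u ← -2.310000 + (0.45/6)·(k1 + 2k2 + 2k3 + k4) = -2.684795
u(2.35) ≈ -2.6848

-2.6848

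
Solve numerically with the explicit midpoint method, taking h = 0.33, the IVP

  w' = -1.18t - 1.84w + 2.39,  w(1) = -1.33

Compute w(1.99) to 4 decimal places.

Midpoint: k1 = f(t_n, w_n); k2 = f(t_n + h/2, w_n + (h/2)·k1); w_{n+1} = w_n + h·k2.
t=1.000000, w=-1.330000:
  k1 = f(1.000000, -1.330000) = 3.657200
  k2 = f(1.165000, -0.726562) = 2.352174
  w ← -1.330000 + 0.33·2.352174 = -0.553783
t=1.330000, w=-0.553783:
  k1 = f(1.330000, -0.553783) = 1.839560
  k2 = f(1.495000, -0.250255) = 1.086370
  w ← -0.553783 + 0.33·1.086370 = -0.195281
t=1.660000, w=-0.195281:
  k1 = f(1.660000, -0.195281) = 0.790516
  k2 = f(1.825000, -0.064845) = 0.355816
  w ← -0.195281 + 0.33·0.355816 = -0.077861
w(1.99) ≈ -0.0779

-0.0779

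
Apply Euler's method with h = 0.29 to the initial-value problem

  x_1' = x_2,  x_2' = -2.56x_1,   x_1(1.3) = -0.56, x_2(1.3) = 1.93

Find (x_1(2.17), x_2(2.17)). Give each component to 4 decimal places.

1.3603, 1.8412

Euler on (x_1,x_2): x_1_{n+1} = x_1_n + h·x_1', x_2_{n+1} = x_2_n + h·x_2'.
1.300000: (-0.560000, 1.930000); f=(1.930000, 1.433600) → (-0.000300, 2.345744)
1.590000: (-0.000300, 2.345744); f=(2.345744, 0.000768) → (0.679966, 2.345967)
1.880000: (0.679966, 2.345967); f=(2.345967, -1.740712) → (1.360296, 1.841160)
(x_1(2.17), x_2(2.17)) ≈ (1.3603, 1.8412)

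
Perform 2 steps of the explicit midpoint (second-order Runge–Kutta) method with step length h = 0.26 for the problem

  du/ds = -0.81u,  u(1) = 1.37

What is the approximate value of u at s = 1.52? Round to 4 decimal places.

Midpoint: k1 = f(s_n, u_n); k2 = f(s_n + h/2, u_n + (h/2)·k1); u_{n+1} = u_n + h·k2.
s=1.000000, u=1.370000:
  k1 = f(1.000000, 1.370000) = -1.109700
  k2 = f(1.130000, 1.225739) = -0.992849
  u ← 1.370000 + 0.26·(-0.992849) = 1.111859
s=1.260000, u=1.111859:
  k1 = f(1.260000, 1.111859) = -0.900606
  k2 = f(1.390000, 0.994781) = -0.805772
  u ← 1.111859 + 0.26·(-0.805772) = 0.902359
u(1.52) ≈ 0.9024

0.9024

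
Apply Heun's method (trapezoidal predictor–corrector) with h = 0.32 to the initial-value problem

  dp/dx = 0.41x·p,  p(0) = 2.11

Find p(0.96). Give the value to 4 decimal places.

2.5466

Heun: k1 = f(x_n, p_n); k2 = f(x_n + h, p_n + h·k1); p_{n+1} = p_n + (h/2)·(k1 + k2).
x=0.000000, p=2.110000:
  k1 = f(0.000000, 2.110000) = 0.000000
  k2 = f(0.320000, 2.110000) = 0.276832
  p ← 2.110000 + (0.32/2)·(0.000000 + 0.276832) = 2.154293
x=0.320000, p=2.154293:
  k1 = f(0.320000, 2.154293) = 0.282643
  k2 = f(0.640000, 2.244739) = 0.589020
  p ← 2.154293 + (0.32/2)·(0.282643 + 0.589020) = 2.293759
x=0.640000, p=2.293759:
  k1 = f(0.640000, 2.293759) = 0.601882
  k2 = f(0.960000, 2.486362) = 0.978632
  p ← 2.293759 + (0.32/2)·(0.601882 + 0.978632) = 2.546641
p(0.96) ≈ 2.5466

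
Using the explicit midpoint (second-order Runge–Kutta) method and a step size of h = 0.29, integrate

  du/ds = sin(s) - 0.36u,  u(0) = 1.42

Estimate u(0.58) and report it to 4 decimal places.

Midpoint: k1 = f(s_n, u_n); k2 = f(s_n + h/2, u_n + (h/2)·k1); u_{n+1} = u_n + h·k2.
s=0.000000, u=1.420000:
  k1 = f(0.000000, 1.420000) = -0.511200
  k2 = f(0.145000, 1.345876) = -0.340023
  u ← 1.420000 + 0.29·(-0.340023) = 1.321393
s=0.290000, u=1.321393:
  k1 = f(0.290000, 1.321393) = -0.189749
  k2 = f(0.435000, 1.293880) = -0.044386
  u ← 1.321393 + 0.29·(-0.044386) = 1.308521
u(0.58) ≈ 1.3085

1.3085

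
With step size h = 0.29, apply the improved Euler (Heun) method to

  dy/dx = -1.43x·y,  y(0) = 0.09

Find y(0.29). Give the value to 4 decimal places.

0.0846

Heun: k1 = f(x_n, y_n); k2 = f(x_n + h, y_n + h·k1); y_{n+1} = y_n + (h/2)·(k1 + k2).
x=0.000000, y=0.090000:
  k1 = f(0.000000, 0.090000) = 0.000000
  k2 = f(0.290000, 0.090000) = -0.037323
  y ← 0.090000 + (0.29/2)·(0.000000 + (-0.037323)) = 0.084588
y(0.29) ≈ 0.0846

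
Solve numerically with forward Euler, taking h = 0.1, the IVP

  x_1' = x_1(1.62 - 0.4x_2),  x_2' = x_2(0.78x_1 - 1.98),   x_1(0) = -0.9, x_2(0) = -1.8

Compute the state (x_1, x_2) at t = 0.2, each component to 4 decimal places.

-1.3490, -0.9423

Euler on (x_1,x_2): x_1_{n+1} = x_1_n + h·x_1', x_2_{n+1} = x_2_n + h·x_2'.
0.000000: (-0.900000, -1.800000); f=(-2.106000, 4.827600) → (-1.110600, -1.317240)
0.100000: (-1.110600, -1.317240); f=(-2.384343, 3.749218) → (-1.349034, -0.942318)
(x_1(0.2), x_2(0.2)) ≈ (-1.3490, -0.9423)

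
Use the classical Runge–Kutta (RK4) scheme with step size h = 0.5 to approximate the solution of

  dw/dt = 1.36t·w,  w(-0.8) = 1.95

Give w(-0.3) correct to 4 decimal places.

RK4: k1 = f(t_n, w_n); k2 = f(t_n + h/2, w_n + (h/2)·k1); k3 = f(t_n + h/2, w_n + (h/2)·k2); k4 = f(t_n + h, w_n + h·k3); w_{n+1} = w_n + (h/6)·(k1 + 2k2 + 2k3 + k4).
t=-0.800000, w=1.950000:
  k1 = f(-0.800000, 1.950000) = -2.121600
  k2 = f(-0.550000, 1.419600) = -1.061861
  k3 = f(-0.550000, 1.684535) = -1.260032
  k4 = f(-0.300000, 1.319984) = -0.538553
  w ← 1.950000 + (0.5/6)·(k1 + 2k2 + 2k3 + k4) = 1.341338
w(-0.3) ≈ 1.3413

1.3413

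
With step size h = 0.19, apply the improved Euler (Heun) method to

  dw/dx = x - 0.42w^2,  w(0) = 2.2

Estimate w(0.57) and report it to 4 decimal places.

Heun: k1 = f(x_n, w_n); k2 = f(x_n + h, w_n + h·k1); w_{n+1} = w_n + (h/2)·(k1 + k2).
x=0.000000, w=2.200000:
  k1 = f(0.000000, 2.200000) = -2.032800
  k2 = f(0.190000, 1.813768) = -1.191697
  w ← 2.200000 + (0.19/2)·(-2.032800 + (-1.191697)) = 1.893673
x=0.190000, w=1.893673:
  k1 = f(0.190000, 1.893673) = -1.316119
  k2 = f(0.380000, 1.643610) = -0.754611
  w ← 1.893673 + (0.19/2)·(-1.316119 + (-0.754611)) = 1.696953
x=0.380000, w=1.696953:
  k1 = f(0.380000, 1.696953) = -0.829453
  k2 = f(0.570000, 1.539357) = -0.425241
  w ← 1.696953 + (0.19/2)·(-0.829453 + (-0.425241)) = 1.577758
w(0.57) ≈ 1.5778

1.5778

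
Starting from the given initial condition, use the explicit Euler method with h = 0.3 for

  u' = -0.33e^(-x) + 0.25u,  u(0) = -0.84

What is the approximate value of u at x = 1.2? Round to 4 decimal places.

-1.4282

Euler: u_{n+1} = u_n + h·f(x_n, u_n).
x=0.000000, u=-0.840000: f=-0.540000 → u ← -0.840000 + 0.3·(-0.540000) = -1.002000
x=0.300000, u=-1.002000: f=-0.494970 → u ← -1.002000 + 0.3·(-0.494970) = -1.150491
x=0.600000, u=-1.150491: f=-0.468731 → u ← -1.150491 + 0.3·(-0.468731) = -1.291110
x=0.900000, u=-1.291110: f=-0.456946 → u ← -1.291110 + 0.3·(-0.456946) = -1.428194
u(1.2) ≈ -1.4282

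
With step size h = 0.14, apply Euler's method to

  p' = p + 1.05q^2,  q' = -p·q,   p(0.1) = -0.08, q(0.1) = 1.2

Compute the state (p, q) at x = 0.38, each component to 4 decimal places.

0.3538, 1.1930

Euler on (p,q): p_{n+1} = p_n + h·p', q_{n+1} = q_n + h·q'.
0.100000: (-0.080000, 1.200000); f=(1.432000, 0.096000) → (0.120480, 1.213440)
0.240000: (0.120480, 1.213440); f=(1.666538, -0.146195) → (0.353795, 1.192973)
(p(0.38), q(0.38)) ≈ (0.3538, 1.1930)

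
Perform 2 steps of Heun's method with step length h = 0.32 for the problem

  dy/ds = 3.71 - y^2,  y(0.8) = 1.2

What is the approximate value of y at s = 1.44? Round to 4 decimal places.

1.7394

Heun: k1 = f(s_n, y_n); k2 = f(s_n + h, y_n + h·k1); y_{n+1} = y_n + (h/2)·(k1 + k2).
s=0.800000, y=1.200000:
  k1 = f(0.800000, 1.200000) = 2.270000
  k2 = f(1.120000, 1.926400) = -0.001017
  y ← 1.200000 + (0.32/2)·(2.270000 + (-0.001017)) = 1.563037
s=1.120000, y=1.563037:
  k1 = f(1.120000, 1.563037) = 1.266914
  k2 = f(1.440000, 1.968450) = -0.164795
  y ← 1.563037 + (0.32/2)·(1.266914 + (-0.164795)) = 1.739376
y(1.44) ≈ 1.7394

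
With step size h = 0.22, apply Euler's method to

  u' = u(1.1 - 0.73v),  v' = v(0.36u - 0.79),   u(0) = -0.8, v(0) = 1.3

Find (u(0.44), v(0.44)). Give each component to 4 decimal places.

Euler on (u,v): u_{n+1} = u_n + h·u', v_{n+1} = v_n + h·v'.
0.000000: (-0.800000, 1.300000); f=(-0.120800, -1.401400) → (-0.826576, 0.991692)
0.220000: (-0.826576, 0.991692); f=(-0.310846, -1.078532) → (-0.894962, 0.754415)
(u(0.44), v(0.44)) ≈ (-0.8950, 0.7544)

-0.8950, 0.7544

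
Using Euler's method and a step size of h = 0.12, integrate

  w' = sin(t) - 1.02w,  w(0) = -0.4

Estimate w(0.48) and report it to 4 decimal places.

-0.1589

Euler: w_{n+1} = w_n + h·f(t_n, w_n).
t=0.000000, w=-0.400000: f=0.408000 → w ← -0.400000 + 0.12·0.408000 = -0.351040
t=0.120000, w=-0.351040: f=0.477773 → w ← -0.351040 + 0.12·0.477773 = -0.293707
t=0.240000, w=-0.293707: f=0.537284 → w ← -0.293707 + 0.12·0.537284 = -0.229233
t=0.360000, w=-0.229233: f=0.586092 → w ← -0.229233 + 0.12·0.586092 = -0.158902
w(0.48) ≈ -0.1589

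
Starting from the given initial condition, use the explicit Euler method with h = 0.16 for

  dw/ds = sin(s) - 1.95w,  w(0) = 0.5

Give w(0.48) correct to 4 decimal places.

Euler: w_{n+1} = w_n + h·f(s_n, w_n).
s=0.000000, w=0.500000: f=-0.975000 → w ← 0.500000 + 0.16·(-0.975000) = 0.344000
s=0.160000, w=0.344000: f=-0.511482 → w ← 0.344000 + 0.16·(-0.511482) = 0.262163
s=0.320000, w=0.262163: f=-0.196651 → w ← 0.262163 + 0.16·(-0.196651) = 0.230699
w(0.48) ≈ 0.2307

0.2307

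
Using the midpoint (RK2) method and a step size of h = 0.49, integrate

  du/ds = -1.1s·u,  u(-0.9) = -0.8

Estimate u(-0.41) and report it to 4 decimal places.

-1.1509

Midpoint: k1 = f(s_n, u_n); k2 = f(s_n + h/2, u_n + (h/2)·k1); u_{n+1} = u_n + h·k2.
s=-0.900000, u=-0.800000:
  k1 = f(-0.900000, -0.800000) = -0.792000
  k2 = f(-0.655000, -0.994040) = -0.716206
  u ← -0.800000 + 0.49·(-0.716206) = -1.150941
u(-0.41) ≈ -1.1509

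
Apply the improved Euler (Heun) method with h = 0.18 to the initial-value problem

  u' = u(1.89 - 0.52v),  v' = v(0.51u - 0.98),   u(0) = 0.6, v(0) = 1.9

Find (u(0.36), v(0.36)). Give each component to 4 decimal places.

Heun on (u,v): k1 = f(x_n, state_n); k2 = f(x_n + h, state_n + h·k1); state_{n+1} = state_n + (h/2)·(k1 + k2).
0.000000: (0.600000, 1.900000)
  k1 = (0.541200, -1.280600)
  predictor → (0.697416, 1.669492)
  k2 = (0.712664, -1.042294)
  → (0.712848, 1.690940)
0.180000: (0.712848, 1.690940)
  k1 = (0.720483, -1.042376)
  predictor → (0.842535, 1.503312)
  k2 = (0.933763, -0.827283)
  → (0.861730, 1.522670)
(u(0.36), v(0.36)) ≈ (0.8617, 1.5227)

0.8617, 1.5227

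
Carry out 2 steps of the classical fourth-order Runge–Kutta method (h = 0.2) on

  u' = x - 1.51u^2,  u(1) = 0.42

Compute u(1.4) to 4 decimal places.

0.7034

RK4: k1 = f(x_n, u_n); k2 = f(x_n + h/2, u_n + (h/2)·k1); k3 = f(x_n + h/2, u_n + (h/2)·k2); k4 = f(x_n + h, u_n + h·k3); u_{n+1} = u_n + (h/6)·(k1 + 2k2 + 2k3 + k4).
x=1.000000, u=0.420000:
  k1 = f(1.000000, 0.420000) = 0.733636
  k2 = f(1.100000, 0.493364) = 0.732454
  k3 = f(1.100000, 0.493245) = 0.732630
  k4 = f(1.200000, 0.566526) = 0.715363
  u ← 0.420000 + (0.2/6)·(k1 + 2k2 + 2k3 + k4) = 0.565972
x=1.200000, u=0.565972:
  k1 = f(1.200000, 0.565972) = 0.716310
  k2 = f(1.300000, 0.637603) = 0.686128
  k3 = f(1.300000, 0.634585) = 0.691926
  k4 = f(1.400000, 0.704357) = 0.650860
  u ← 0.565972 + (0.2/6)·(k1 + 2k2 + 2k3 + k4) = 0.703415
u(1.4) ≈ 0.7034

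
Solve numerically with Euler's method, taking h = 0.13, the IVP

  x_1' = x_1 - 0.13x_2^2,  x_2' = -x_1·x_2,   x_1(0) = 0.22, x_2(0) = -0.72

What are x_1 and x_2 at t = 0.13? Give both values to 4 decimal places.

0.2398, -0.6994

Euler on (x_1,x_2): x_1_{n+1} = x_1_n + h·x_1', x_2_{n+1} = x_2_n + h·x_2'.
0.000000: (0.220000, -0.720000); f=(0.152608, 0.158400) → (0.239839, -0.699408)
(x_1(0.13), x_2(0.13)) ≈ (0.2398, -0.6994)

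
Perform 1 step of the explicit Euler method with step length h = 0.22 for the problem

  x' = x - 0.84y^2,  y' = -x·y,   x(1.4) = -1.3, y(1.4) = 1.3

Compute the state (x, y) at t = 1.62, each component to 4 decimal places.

-1.8983, 1.6718

Euler on (x,y): x_{n+1} = x_n + h·x', y_{n+1} = y_n + h·y'.
1.400000: (-1.300000, 1.300000); f=(-2.719600, 1.690000) → (-1.898312, 1.671800)
(x(1.62), y(1.62)) ≈ (-1.8983, 1.6718)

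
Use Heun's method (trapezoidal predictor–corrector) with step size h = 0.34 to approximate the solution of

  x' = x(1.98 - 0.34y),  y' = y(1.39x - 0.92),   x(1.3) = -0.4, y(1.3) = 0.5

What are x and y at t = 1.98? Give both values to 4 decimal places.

Heun on (x,y): k1 = f(t_n, state_n); k2 = f(t_n + h, state_n + h·k1); state_{n+1} = state_n + (h/2)·(k1 + k2).
1.300000: (-0.400000, 0.500000)
  k1 = (-0.724000, -0.738000)
  predictor → (-0.646160, 0.249080)
  k2 = (-1.224675, -0.452868)
  → (-0.731275, 0.297552)
1.640000: (-0.731275, 0.297552)
  k1 = (-1.373943, -0.576202)
  predictor → (-1.198415, 0.101644)
  k2 = (-2.331446, -0.262830)
  → (-1.361191, 0.154917)
(x(1.98), y(1.98)) ≈ (-1.3612, 0.1549)

-1.3612, 0.1549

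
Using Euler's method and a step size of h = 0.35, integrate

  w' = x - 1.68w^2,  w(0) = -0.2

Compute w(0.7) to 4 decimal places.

Euler: w_{n+1} = w_n + h·f(x_n, w_n).
x=0.000000, w=-0.200000: f=-0.067200 → w ← -0.200000 + 0.35·(-0.067200) = -0.223520
x=0.350000, w=-0.223520: f=0.266065 → w ← -0.223520 + 0.35·0.266065 = -0.130397
w(0.7) ≈ -0.1304

-0.1304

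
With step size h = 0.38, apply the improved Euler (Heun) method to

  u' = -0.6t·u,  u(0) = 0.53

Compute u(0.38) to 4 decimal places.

0.5070

Heun: k1 = f(t_n, u_n); k2 = f(t_n + h, u_n + h·k1); u_{n+1} = u_n + (h/2)·(k1 + k2).
t=0.000000, u=0.530000:
  k1 = f(0.000000, 0.530000) = 0.000000
  k2 = f(0.380000, 0.530000) = -0.120840
  u ← 0.530000 + (0.38/2)·(0.000000 + (-0.120840)) = 0.507040
u(0.38) ≈ 0.5070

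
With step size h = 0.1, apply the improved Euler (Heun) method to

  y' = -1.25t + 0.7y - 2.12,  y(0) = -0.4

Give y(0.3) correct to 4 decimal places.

-1.2604

Heun: k1 = f(t_n, y_n); k2 = f(t_n + h, y_n + h·k1); y_{n+1} = y_n + (h/2)·(k1 + k2).
t=0.000000, y=-0.400000:
  k1 = f(0.000000, -0.400000) = -2.400000
  k2 = f(0.100000, -0.640000) = -2.693000
  y ← -0.400000 + (0.1/2)·(-2.400000 + (-2.693000)) = -0.654650
t=0.100000, y=-0.654650:
  k1 = f(0.100000, -0.654650) = -2.703255
  k2 = f(0.200000, -0.924975) = -3.017483
  y ← -0.654650 + (0.1/2)·(-2.703255 + (-3.017483)) = -0.940687
t=0.200000, y=-0.940687:
  k1 = f(0.200000, -0.940687) = -3.028481
  k2 = f(0.300000, -1.243535) = -3.365474
  y ← -0.940687 + (0.1/2)·(-3.028481 + (-3.365474)) = -1.260385
y(0.3) ≈ -1.2604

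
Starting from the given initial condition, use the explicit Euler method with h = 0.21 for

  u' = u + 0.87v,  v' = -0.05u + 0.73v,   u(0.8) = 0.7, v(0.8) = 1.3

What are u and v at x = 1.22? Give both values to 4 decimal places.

1.5848, 1.7093

Euler on (u,v): u_{n+1} = u_n + h·u', v_{n+1} = v_n + h·v'.
0.800000: (0.700000, 1.300000); f=(1.831000, 0.914000) → (1.084510, 1.491940)
1.010000: (1.084510, 1.491940); f=(2.382498, 1.034891) → (1.584835, 1.709267)
(u(1.22), v(1.22)) ≈ (1.5848, 1.7093)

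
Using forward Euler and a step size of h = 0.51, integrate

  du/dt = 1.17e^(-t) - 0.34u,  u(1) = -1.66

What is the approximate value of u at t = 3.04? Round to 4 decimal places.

-0.4480

Euler: u_{n+1} = u_n + h·f(t_n, u_n).
t=1.000000, u=-1.660000: f=0.994819 → u ← -1.660000 + 0.51·0.994819 = -1.152642
t=1.510000, u=-1.152642: f=0.650363 → u ← -1.152642 + 0.51·0.650363 = -0.820957
t=2.020000, u=-0.820957: f=0.434332 → u ← -0.820957 + 0.51·0.434332 = -0.599448
t=2.530000, u=-0.599448: f=0.297013 → u ← -0.599448 + 0.51·0.297013 = -0.447971
u(3.04) ≈ -0.4480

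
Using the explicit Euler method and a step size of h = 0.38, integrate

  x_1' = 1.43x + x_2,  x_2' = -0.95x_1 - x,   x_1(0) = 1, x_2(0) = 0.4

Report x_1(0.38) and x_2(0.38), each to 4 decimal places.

1.1520, 0.0390

Euler on (x_1,x_2): x_1_{n+1} = x_1_n + h·x_1', x_2_{n+1} = x_2_n + h·x_2'.
0.000000: (1.000000, 0.400000); f=(0.400000, -0.950000) → (1.152000, 0.039000)
(x_1(0.38), x_2(0.38)) ≈ (1.1520, 0.0390)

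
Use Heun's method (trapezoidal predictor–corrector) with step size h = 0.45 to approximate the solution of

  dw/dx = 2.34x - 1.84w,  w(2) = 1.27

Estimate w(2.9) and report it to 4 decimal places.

2.8426

Heun: k1 = f(x_n, w_n); k2 = f(x_n + h, w_n + h·k1); w_{n+1} = w_n + (h/2)·(k1 + k2).
x=2.000000, w=1.270000:
  k1 = f(2.000000, 1.270000) = 2.343200
  k2 = f(2.450000, 2.324440) = 1.456030
  w ← 1.270000 + (0.45/2)·(2.343200 + 1.456030) = 2.124827
x=2.450000, w=2.124827:
  k1 = f(2.450000, 2.124827) = 1.823319
  k2 = f(2.900000, 2.945320) = 1.366611
  w ← 2.124827 + (0.45/2)·(1.823319 + 1.366611) = 2.842561
w(2.9) ≈ 2.8426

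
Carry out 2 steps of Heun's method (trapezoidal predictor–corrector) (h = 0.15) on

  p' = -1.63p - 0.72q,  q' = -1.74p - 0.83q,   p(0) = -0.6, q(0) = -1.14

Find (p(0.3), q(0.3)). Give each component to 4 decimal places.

Heun on (p,q): k1 = f(t_n, state_n); k2 = f(t_n + h, state_n + h·k1); state_{n+1} = state_n + (h/2)·(k1 + k2).
0.000000: (-0.600000, -1.140000)
  k1 = (1.798800, 1.990200)
  predictor → (-0.330180, -0.841470)
  k2 = (1.144052, 1.272933)
  → (-0.379286, -0.895265)
0.150000: (-0.379286, -0.895265)
  k1 = (1.262827, 1.403028)
  predictor → (-0.189862, -0.684811)
  k2 = (0.802539, 0.898753)
  → (-0.224384, -0.722631)
(p(0.3), q(0.3)) ≈ (-0.2244, -0.7226)

-0.2244, -0.7226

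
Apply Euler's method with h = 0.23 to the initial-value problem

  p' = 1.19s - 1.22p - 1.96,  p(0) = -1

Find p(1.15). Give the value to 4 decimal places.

Euler: p_{n+1} = p_n + h·f(s_n, p_n).
s=0.000000, p=-1.000000: f=-0.740000 → p ← -1.000000 + 0.23·(-0.740000) = -1.170200
s=0.230000, p=-1.170200: f=-0.258656 → p ← -1.170200 + 0.23·(-0.258656) = -1.229691
s=0.460000, p=-1.229691: f=0.087623 → p ← -1.229691 + 0.23·0.087623 = -1.209538
s=0.690000, p=-1.209538: f=0.336736 → p ← -1.209538 + 0.23·0.336736 = -1.132088
s=0.920000, p=-1.132088: f=0.515948 → p ← -1.132088 + 0.23·0.515948 = -1.013420
p(1.15) ≈ -1.0134

-1.0134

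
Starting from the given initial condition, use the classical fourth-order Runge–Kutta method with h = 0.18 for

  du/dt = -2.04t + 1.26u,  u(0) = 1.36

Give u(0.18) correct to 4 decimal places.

1.6705

RK4: k1 = f(t_n, u_n); k2 = f(t_n + h/2, u_n + (h/2)·k1); k3 = f(t_n + h/2, u_n + (h/2)·k2); k4 = f(t_n + h, u_n + h·k3); u_{n+1} = u_n + (h/6)·(k1 + 2k2 + 2k3 + k4).
t=0.000000, u=1.360000:
  k1 = f(0.000000, 1.360000) = 1.713600
  k2 = f(0.090000, 1.514224) = 1.724322
  k3 = f(0.090000, 1.515189) = 1.725538
  k4 = f(0.180000, 1.670597) = 1.737752
  u ← 1.360000 + (0.18/6)·(k1 + 2k2 + 2k3 + k4) = 1.670532
u(0.18) ≈ 1.6705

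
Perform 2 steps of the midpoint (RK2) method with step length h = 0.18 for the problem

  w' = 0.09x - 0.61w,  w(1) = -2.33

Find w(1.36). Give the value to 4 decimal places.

Midpoint: k1 = f(x_n, w_n); k2 = f(x_n + h/2, w_n + (h/2)·k1); w_{n+1} = w_n + h·k2.
x=1.000000, w=-2.330000:
  k1 = f(1.000000, -2.330000) = 1.511300
  k2 = f(1.090000, -2.193983) = 1.436430
  w ← -2.330000 + 0.18·1.436430 = -2.071443
x=1.180000, w=-2.071443:
  k1 = f(1.180000, -2.071443) = 1.369780
  k2 = f(1.270000, -1.948162) = 1.302679
  w ← -2.071443 + 0.18·1.302679 = -1.836960
w(1.36) ≈ -1.8370

-1.8370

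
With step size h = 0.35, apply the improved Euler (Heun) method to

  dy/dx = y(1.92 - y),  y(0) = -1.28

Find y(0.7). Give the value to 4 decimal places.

-43.5359

Heun: k1 = f(x_n, y_n); k2 = f(x_n + h, y_n + h·k1); y_{n+1} = y_n + (h/2)·(k1 + k2).
x=0.000000, y=-1.280000:
  k1 = f(0.000000, -1.280000) = -4.096000
  k2 = f(0.350000, -2.713600) = -12.573737
  y ← -1.280000 + (0.35/2)·(-4.096000 + (-12.573737)) = -4.197204
x=0.350000, y=-4.197204:
  k1 = f(0.350000, -4.197204) = -25.675153
  k2 = f(0.700000, -13.183507) = -199.117203
  y ← -4.197204 + (0.35/2)·(-25.675153 + (-199.117203)) = -43.535866
y(0.7) ≈ -43.5359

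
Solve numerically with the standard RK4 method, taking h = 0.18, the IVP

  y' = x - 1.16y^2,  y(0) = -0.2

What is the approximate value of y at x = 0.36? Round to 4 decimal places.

RK4: k1 = f(x_n, y_n); k2 = f(x_n + h/2, y_n + (h/2)·k1); k3 = f(x_n + h/2, y_n + (h/2)·k2); k4 = f(x_n + h, y_n + h·k3); y_{n+1} = y_n + (h/6)·(k1 + 2k2 + 2k3 + k4).
x=0.000000, y=-0.200000:
  k1 = f(0.000000, -0.200000) = -0.046400
  k2 = f(0.090000, -0.204176) = 0.041642
  k3 = f(0.090000, -0.196252) = 0.045323
  k4 = f(0.180000, -0.191842) = 0.137308
  y ← -0.200000 + (0.18/6)·(k1 + 2k2 + 2k3 + k4) = -0.192055
x=0.180000, y=-0.192055:
  k1 = f(0.180000, -0.192055) = 0.137213
  k2 = f(0.270000, -0.179706) = 0.232539
  k3 = f(0.270000, -0.171126) = 0.236030
  k4 = f(0.360000, -0.149569) = 0.334050
  y ← -0.192055 + (0.18/6)·(k1 + 2k2 + 2k3 + k4) = -0.149803
y(0.36) ≈ -0.1498

-0.1498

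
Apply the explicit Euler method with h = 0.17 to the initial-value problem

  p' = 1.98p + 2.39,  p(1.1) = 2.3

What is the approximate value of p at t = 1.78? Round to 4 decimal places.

9.9860

Euler: p_{n+1} = p_n + h·f(t_n, p_n).
t=1.100000, p=2.300000: f=6.944000 → p ← 2.300000 + 0.17·6.944000 = 3.480480
t=1.270000, p=3.480480: f=9.281350 → p ← 3.480480 + 0.17·9.281350 = 5.058310
t=1.440000, p=5.058310: f=12.405453 → p ← 5.058310 + 0.17·12.405453 = 7.167237
t=1.610000, p=7.167237: f=16.581128 → p ← 7.167237 + 0.17·16.581128 = 9.986028
p(1.78) ≈ 9.9860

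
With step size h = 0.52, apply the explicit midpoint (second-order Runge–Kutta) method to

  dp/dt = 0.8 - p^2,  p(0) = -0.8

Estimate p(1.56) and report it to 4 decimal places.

Midpoint: k1 = f(t_n, p_n); k2 = f(t_n + h/2, p_n + (h/2)·k1); p_{n+1} = p_n + h·k2.
t=0.000000, p=-0.800000:
  k1 = f(0.000000, -0.800000) = 0.160000
  k2 = f(0.260000, -0.758400) = 0.224829
  p ← -0.800000 + 0.52·0.224829 = -0.683089
t=0.520000, p=-0.683089:
  k1 = f(0.520000, -0.683089) = 0.333390
  k2 = f(0.780000, -0.596407) = 0.444298
  p ← -0.683089 + 0.52·0.444298 = -0.452054
t=1.040000, p=-0.452054:
  k1 = f(1.040000, -0.452054) = 0.595648
  k2 = f(1.300000, -0.297185) = 0.711681
  p ← -0.452054 + 0.52·0.711681 = -0.081979
p(1.56) ≈ -0.0820

-0.0820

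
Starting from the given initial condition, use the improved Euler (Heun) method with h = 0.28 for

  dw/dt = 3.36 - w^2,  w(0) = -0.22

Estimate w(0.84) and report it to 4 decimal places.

Heun: k1 = f(t_n, w_n); k2 = f(t_n + h, w_n + h·k1); w_{n+1} = w_n + (h/2)·(k1 + k2).
t=0.000000, w=-0.220000:
  k1 = f(0.000000, -0.220000) = 3.311600
  k2 = f(0.280000, 0.707248) = 2.859800
  w ← -0.220000 + (0.28/2)·(3.311600 + 2.859800) = 0.643996
t=0.280000, w=0.643996:
  k1 = f(0.280000, 0.643996) = 2.945269
  k2 = f(0.560000, 1.468671) = 1.203004
  w ← 0.643996 + (0.28/2)·(2.945269 + 1.203004) = 1.224754
t=0.560000, w=1.224754:
  k1 = f(0.560000, 1.224754) = 1.859977
  k2 = f(0.840000, 1.745548) = 0.313063
  w ← 1.224754 + (0.28/2)·(1.859977 + 0.313063) = 1.528980
w(0.84) ≈ 1.5290

1.5290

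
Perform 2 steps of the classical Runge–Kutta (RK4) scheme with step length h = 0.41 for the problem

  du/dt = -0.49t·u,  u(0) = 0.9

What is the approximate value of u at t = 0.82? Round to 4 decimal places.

RK4: k1 = f(t_n, u_n); k2 = f(t_n + h/2, u_n + (h/2)·k1); k3 = f(t_n + h/2, u_n + (h/2)·k2); k4 = f(t_n + h, u_n + h·k3); u_{n+1} = u_n + (h/6)·(k1 + 2k2 + 2k3 + k4).
t=0.000000, u=0.900000:
  k1 = f(0.000000, 0.900000) = 0.000000
  k2 = f(0.205000, 0.900000) = -0.090405
  k3 = f(0.205000, 0.881467) = -0.088543
  k4 = f(0.410000, 0.863697) = -0.173517
  u ← 0.900000 + (0.41/6)·(k1 + 2k2 + 2k3 + k4) = 0.863687
t=0.410000, u=0.863687:
  k1 = f(0.410000, 0.863687) = -0.173515
  k2 = f(0.615000, 0.828116) = -0.249553
  k3 = f(0.615000, 0.812528) = -0.244855
  k4 = f(0.820000, 0.763296) = -0.306692
  u ← 0.863687 + (0.41/6)·(k1 + 2k2 + 2k3 + k4) = 0.763303
u(0.82) ≈ 0.7633

0.7633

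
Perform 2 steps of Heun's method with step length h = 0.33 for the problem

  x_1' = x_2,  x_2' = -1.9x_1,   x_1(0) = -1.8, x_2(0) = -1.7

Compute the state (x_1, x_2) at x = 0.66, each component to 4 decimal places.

Heun on (x_1,x_2): k1 = f(x_n, state_n); k2 = f(x_n + h, state_n + h·k1); state_{n+1} = state_n + (h/2)·(k1 + k2).
0.000000: (-1.800000, -1.700000)
  k1 = (-1.700000, 3.420000)
  predictor → (-2.361000, -0.571400)
  k2 = (-0.571400, 4.485900)
  → (-2.174781, -0.395526)
0.330000: (-2.174781, -0.395526)
  k1 = (-0.395526, 4.132084)
  predictor → (-2.305305, 0.968061)
  k2 = (0.968061, 4.380079)
  → (-2.080313, 1.008980)
(x_1(0.66), x_2(0.66)) ≈ (-2.0803, 1.0090)

-2.0803, 1.0090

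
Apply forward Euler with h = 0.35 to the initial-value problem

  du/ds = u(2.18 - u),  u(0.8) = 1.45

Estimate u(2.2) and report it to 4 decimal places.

Euler: u_{n+1} = u_n + h·f(s_n, u_n).
s=0.800000, u=1.450000: f=1.058500 → u ← 1.450000 + 0.35·1.058500 = 1.820475
s=1.150000, u=1.820475: f=0.654506 → u ← 1.820475 + 0.35·0.654506 = 2.049552
s=1.500000, u=2.049552: f=0.267360 → u ← 2.049552 + 0.35·0.267360 = 2.143128
s=1.850000, u=2.143128: f=0.079021 → u ← 2.143128 + 0.35·0.079021 = 2.170786
u(2.2) ≈ 2.1708

2.1708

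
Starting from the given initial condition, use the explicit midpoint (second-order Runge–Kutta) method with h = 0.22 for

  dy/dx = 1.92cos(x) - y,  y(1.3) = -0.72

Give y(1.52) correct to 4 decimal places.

Midpoint: k1 = f(x_n, y_n); k2 = f(x_n + h/2, y_n + (h/2)·k1); y_{n+1} = y_n + h·k2.
x=1.300000, y=-0.720000:
  k1 = f(1.300000, -0.720000) = 1.233598
  k2 = f(1.410000, -0.584304) = 0.891705
  y ← -0.720000 + 0.22·0.891705 = -0.523825
y(1.52) ≈ -0.5238

-0.5238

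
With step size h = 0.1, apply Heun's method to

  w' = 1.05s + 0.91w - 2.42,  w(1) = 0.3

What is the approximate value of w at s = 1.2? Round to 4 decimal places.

Heun: k1 = f(s_n, w_n); k2 = f(s_n + h, w_n + h·k1); w_{n+1} = w_n + (h/2)·(k1 + k2).
s=1.000000, w=0.300000:
  k1 = f(1.000000, 0.300000) = -1.097000
  k2 = f(1.100000, 0.190300) = -1.091827
  w ← 0.300000 + (0.1/2)·(-1.097000 + (-1.091827)) = 0.190559
s=1.100000, w=0.190559:
  k1 = f(1.100000, 0.190559) = -1.091592
  k2 = f(1.200000, 0.081399) = -1.085926
  w ← 0.190559 + (0.1/2)·(-1.091592 + (-1.085926)) = 0.081683
w(1.2) ≈ 0.0817

0.0817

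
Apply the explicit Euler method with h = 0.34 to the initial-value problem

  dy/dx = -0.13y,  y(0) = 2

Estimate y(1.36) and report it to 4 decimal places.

Euler: y_{n+1} = y_n + h·f(x_n, y_n).
x=0.000000, y=2.000000: f=-0.260000 → y ← 2.000000 + 0.34·(-0.260000) = 1.911600
x=0.340000, y=1.911600: f=-0.248508 → y ← 1.911600 + 0.34·(-0.248508) = 1.827107
x=0.680000, y=1.827107: f=-0.237524 → y ← 1.827107 + 0.34·(-0.237524) = 1.746349
x=1.020000, y=1.746349: f=-0.227025 → y ← 1.746349 + 0.34·(-0.227025) = 1.669161
y(1.36) ≈ 1.6692

1.6692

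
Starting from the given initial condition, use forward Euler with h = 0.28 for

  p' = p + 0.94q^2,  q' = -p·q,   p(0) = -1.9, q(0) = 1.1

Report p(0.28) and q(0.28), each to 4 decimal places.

Euler on (p,q): p_{n+1} = p_n + h·p', q_{n+1} = q_n + h·q'.
0.000000: (-1.900000, 1.100000); f=(-0.762600, 2.090000) → (-2.113528, 1.685200)
(p(0.28), q(0.28)) ≈ (-2.1135, 1.6852)

-2.1135, 1.6852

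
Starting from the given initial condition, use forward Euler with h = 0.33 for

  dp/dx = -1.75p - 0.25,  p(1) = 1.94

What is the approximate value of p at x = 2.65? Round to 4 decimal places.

-0.1148

Euler: p_{n+1} = p_n + h·f(x_n, p_n).
x=1.000000, p=1.940000: f=-3.645000 → p ← 1.940000 + 0.33·(-3.645000) = 0.737150
x=1.330000, p=0.737150: f=-1.540013 → p ← 0.737150 + 0.33·(-1.540013) = 0.228946
x=1.660000, p=0.228946: f=-0.650655 → p ← 0.228946 + 0.33·(-0.650655) = 0.014230
x=1.990000, p=0.014230: f=-0.274902 → p ← 0.014230 + 0.33·(-0.274902) = -0.076488
x=2.320000, p=-0.076488: f=-0.116146 → p ← -0.076488 + 0.33·(-0.116146) = -0.114816
p(2.65) ≈ -0.1148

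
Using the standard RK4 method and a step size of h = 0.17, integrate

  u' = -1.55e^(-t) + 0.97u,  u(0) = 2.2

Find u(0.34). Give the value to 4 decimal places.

2.5253

RK4: k1 = f(t_n, u_n); k2 = f(t_n + h/2, u_n + (h/2)·k1); k3 = f(t_n + h/2, u_n + (h/2)·k2); k4 = f(t_n + h, u_n + h·k3); u_{n+1} = u_n + (h/6)·(k1 + 2k2 + 2k3 + k4).
t=0.000000, u=2.200000:
  k1 = f(0.000000, 2.200000) = 0.584000
  k2 = f(0.085000, 2.249640) = 0.758457
  k3 = f(0.085000, 2.264469) = 0.772841
  k4 = f(0.170000, 2.331383) = 0.953761
  u ← 2.200000 + (0.17/6)·(k1 + 2k2 + 2k3 + k4) = 2.330343
t=0.170000, u=2.330343:
  k1 = f(0.170000, 2.330343) = 0.952753
  k2 = f(0.255000, 2.411327) = 1.137867
  k3 = f(0.255000, 2.427062) = 1.153130
  k4 = f(0.340000, 2.526375) = 1.347340
  u ← 2.330343 + (0.17/6)·(k1 + 2k2 + 2k3 + k4) = 2.525336
u(0.34) ≈ 2.5253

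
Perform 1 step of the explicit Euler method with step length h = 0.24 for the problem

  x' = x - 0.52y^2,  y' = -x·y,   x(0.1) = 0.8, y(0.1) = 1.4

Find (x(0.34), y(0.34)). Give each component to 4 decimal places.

0.7474, 1.1312

Euler on (x,y): x_{n+1} = x_n + h·x', y_{n+1} = y_n + h·y'.
0.100000: (0.800000, 1.400000); f=(-0.219200, -1.120000) → (0.747392, 1.131200)
(x(0.34), y(0.34)) ≈ (0.7474, 1.1312)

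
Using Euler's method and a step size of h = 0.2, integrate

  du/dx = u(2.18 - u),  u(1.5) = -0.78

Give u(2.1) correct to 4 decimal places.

Euler: u_{n+1} = u_n + h·f(x_n, u_n).
x=1.500000, u=-0.780000: f=-2.308800 → u ← -0.780000 + 0.2·(-2.308800) = -1.241760
x=1.700000, u=-1.241760: f=-4.249005 → u ← -1.241760 + 0.2·(-4.249005) = -2.091561
x=1.900000, u=-2.091561: f=-8.934230 → u ← -2.091561 + 0.2·(-8.934230) = -3.878407
u(2.1) ≈ -3.8784

-3.8784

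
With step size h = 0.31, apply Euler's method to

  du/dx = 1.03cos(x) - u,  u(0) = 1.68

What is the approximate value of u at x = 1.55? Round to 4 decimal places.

0.7942

Euler: u_{n+1} = u_n + h·f(x_n, u_n).
x=0.000000, u=1.680000: f=-0.650000 → u ← 1.680000 + 0.31·(-0.650000) = 1.478500
x=0.310000, u=1.478500: f=-0.497596 → u ← 1.478500 + 0.31·(-0.497596) = 1.324245
x=0.620000, u=1.324245: f=-0.485950 → u ← 1.324245 + 0.31·(-0.485950) = 1.173601
x=0.930000, u=1.173601: f=-0.557832 → u ← 1.173601 + 0.31·(-0.557832) = 1.000673
x=1.240000, u=1.000673: f=-0.666133 → u ← 1.000673 + 0.31·(-0.666133) = 0.794172
u(1.55) ≈ 0.7942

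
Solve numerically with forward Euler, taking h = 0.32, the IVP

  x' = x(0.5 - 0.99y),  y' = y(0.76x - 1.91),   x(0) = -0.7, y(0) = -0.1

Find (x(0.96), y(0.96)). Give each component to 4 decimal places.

Euler on (x,y): x_{n+1} = x_n + h·x', y_{n+1} = y_n + h·y'.
0.000000: (-0.700000, -0.100000); f=(-0.419300, 0.244200) → (-0.834176, -0.021856)
0.320000: (-0.834176, -0.021856); f=(-0.435137, 0.055601) → (-0.973420, -0.004064)
0.640000: (-0.973420, -0.004064); f=(-0.490626, 0.010768) → (-1.130420, -0.000618)
(x(0.96), y(0.96)) ≈ (-1.1304, -0.0006)

-1.1304, -0.0006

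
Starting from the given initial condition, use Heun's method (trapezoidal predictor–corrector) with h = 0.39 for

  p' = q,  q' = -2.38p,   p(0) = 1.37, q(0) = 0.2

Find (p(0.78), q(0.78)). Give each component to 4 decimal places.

0.5508, -2.0212

Heun on (p,q): k1 = f(s_n, state_n); k2 = f(s_n + h, state_n + h·k1); state_{n+1} = state_n + (h/2)·(k1 + k2).
0.000000: (1.370000, 0.200000)
  k1 = (0.200000, -3.260600)
  predictor → (1.448000, -1.071634)
  k2 = (-1.071634, -3.446240)
  → (1.200031, -1.107834)
0.390000: (1.200031, -1.107834)
  k1 = (-1.107834, -2.856075)
  predictor → (0.767976, -2.221703)
  k2 = (-2.221703, -1.827783)
  → (0.550772, -2.021186)
(p(0.78), q(0.78)) ≈ (0.5508, -2.0212)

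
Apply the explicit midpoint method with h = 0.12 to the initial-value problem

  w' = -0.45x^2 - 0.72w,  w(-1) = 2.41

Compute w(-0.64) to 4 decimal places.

1.7654

Midpoint: k1 = f(x_n, w_n); k2 = f(x_n + h/2, w_n + (h/2)·k1); w_{n+1} = w_n + h·k2.
x=-1.000000, w=2.410000:
  k1 = f(-1.000000, 2.410000) = -2.185200
  k2 = f(-0.940000, 2.278888) = -2.038419
  w ← 2.410000 + 0.12·(-2.038419) = 2.165390
x=-0.880000, w=2.165390:
  k1 = f(-0.880000, 2.165390) = -1.907561
  k2 = f(-0.820000, 2.050936) = -1.779254
  w ← 2.165390 + 0.12·(-1.779254) = 1.951879
x=-0.760000, w=1.951879:
  k1 = f(-0.760000, 1.951879) = -1.665273
  k2 = f(-0.700000, 1.851963) = -1.553913
  w ← 1.951879 + 0.12·(-1.553913) = 1.765410
w(-0.64) ≈ 1.7654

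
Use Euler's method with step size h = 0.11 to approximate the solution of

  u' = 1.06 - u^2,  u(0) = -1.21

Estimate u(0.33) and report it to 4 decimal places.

-1.3834

Euler: u_{n+1} = u_n + h·f(t_n, u_n).
t=0.000000, u=-1.210000: f=-0.404100 → u ← -1.210000 + 0.11·(-0.404100) = -1.254451
t=0.110000, u=-1.254451: f=-0.513647 → u ← -1.254451 + 0.11·(-0.513647) = -1.310952
t=0.220000, u=-1.310952: f=-0.658596 → u ← -1.310952 + 0.11·(-0.658596) = -1.383398
u(0.33) ≈ -1.3834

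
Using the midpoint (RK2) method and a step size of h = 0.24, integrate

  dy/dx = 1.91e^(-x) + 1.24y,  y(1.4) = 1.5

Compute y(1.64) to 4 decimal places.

2.1299

Midpoint: k1 = f(x_n, y_n); k2 = f(x_n + h/2, y_n + (h/2)·k1); y_{n+1} = y_n + h·k2.
x=1.400000, y=1.500000:
  k1 = f(1.400000, 1.500000) = 2.331000
  k2 = f(1.520000, 1.779720) = 2.624593
  y ← 1.500000 + 0.24·2.624593 = 2.129902
y(1.64) ≈ 2.1299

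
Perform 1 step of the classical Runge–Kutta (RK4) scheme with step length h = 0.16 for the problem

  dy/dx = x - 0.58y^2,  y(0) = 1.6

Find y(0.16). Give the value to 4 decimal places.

RK4: k1 = f(x_n, y_n); k2 = f(x_n + h/2, y_n + (h/2)·k1); k3 = f(x_n + h/2, y_n + (h/2)·k2); k4 = f(x_n + h, y_n + h·k3); y_{n+1} = y_n + (h/6)·(k1 + 2k2 + 2k3 + k4).
x=0.000000, y=1.600000:
  k1 = f(0.000000, 1.600000) = -1.484800
  k2 = f(0.080000, 1.481216) = -1.192520
  k3 = f(0.080000, 1.504598) = -1.233013
  k4 = f(0.160000, 1.402718) = -0.981218
  y ← 1.600000 + (0.16/6)·(k1 + 2k2 + 2k3 + k4) = 1.404878
y(0.16) ≈ 1.4049

1.4049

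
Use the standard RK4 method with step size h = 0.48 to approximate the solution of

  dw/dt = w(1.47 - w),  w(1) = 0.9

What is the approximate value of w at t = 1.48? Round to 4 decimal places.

1.1197

RK4: k1 = f(t_n, w_n); k2 = f(t_n + h/2, w_n + (h/2)·k1); k3 = f(t_n + h/2, w_n + (h/2)·k2); k4 = f(t_n + h, w_n + h·k3); w_{n+1} = w_n + (h/6)·(k1 + 2k2 + 2k3 + k4).
t=1.000000, w=0.900000:
  k1 = f(1.000000, 0.900000) = 0.513000
  k2 = f(1.240000, 1.023120) = 0.457212
  k3 = f(1.240000, 1.009731) = 0.464748
  k4 = f(1.480000, 1.123079) = 0.389620
  w ← 0.900000 + (0.48/6)·(k1 + 2k2 + 2k3 + k4) = 1.119723
w(1.48) ≈ 1.1197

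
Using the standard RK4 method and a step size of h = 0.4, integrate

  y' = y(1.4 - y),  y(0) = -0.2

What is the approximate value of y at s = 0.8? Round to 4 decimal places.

RK4: k1 = f(s_n, y_n); k2 = f(s_n + h/2, y_n + (h/2)·k1); k3 = f(s_n + h/2, y_n + (h/2)·k2); k4 = f(s_n + h, y_n + h·k3); y_{n+1} = y_n + (h/6)·(k1 + 2k2 + 2k3 + k4).
s=0.000000, y=-0.200000:
  k1 = f(0.000000, -0.200000) = -0.320000
  k2 = f(0.200000, -0.264000) = -0.439296
  k3 = f(0.200000, -0.287859) = -0.485866
  k4 = f(0.400000, -0.394346) = -0.707594
  y ← -0.200000 + (0.4/6)·(k1 + 2k2 + 2k3 + k4) = -0.391861
s=0.400000, y=-0.391861:
  k1 = f(0.400000, -0.391861) = -0.702161
  k2 = f(0.600000, -0.532293) = -1.028547
  k3 = f(0.600000, -0.597571) = -1.193689
  k4 = f(0.800000, -0.869337) = -1.972818
  y ← -0.391861 + (0.4/6)·(k1 + 2k2 + 2k3 + k4) = -0.866491
y(0.8) ≈ -0.8665

-0.8665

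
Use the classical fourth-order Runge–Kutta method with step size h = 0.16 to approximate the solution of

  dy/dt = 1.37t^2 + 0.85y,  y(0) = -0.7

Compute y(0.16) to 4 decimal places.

-0.8000

RK4: k1 = f(t_n, y_n); k2 = f(t_n + h/2, y_n + (h/2)·k1); k3 = f(t_n + h/2, y_n + (h/2)·k2); k4 = f(t_n + h, y_n + h·k3); y_{n+1} = y_n + (h/6)·(k1 + 2k2 + 2k3 + k4).
t=0.000000, y=-0.700000:
  k1 = f(0.000000, -0.700000) = -0.595000
  k2 = f(0.080000, -0.747600) = -0.626692
  k3 = f(0.080000, -0.750135) = -0.628847
  k4 = f(0.160000, -0.800616) = -0.645451
  y ← -0.700000 + (0.16/6)·(k1 + 2k2 + 2k3 + k4) = -0.800041
y(0.16) ≈ -0.8000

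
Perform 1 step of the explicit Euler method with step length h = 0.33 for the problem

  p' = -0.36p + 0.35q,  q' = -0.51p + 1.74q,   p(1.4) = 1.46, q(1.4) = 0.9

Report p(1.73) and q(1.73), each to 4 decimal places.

Euler on (p,q): p_{n+1} = p_n + h·p', q_{n+1} = q_n + h·q'.
1.400000: (1.460000, 0.900000); f=(-0.210600, 0.821400) → (1.390502, 1.171062)
(p(1.73), q(1.73)) ≈ (1.3905, 1.1711)

1.3905, 1.1711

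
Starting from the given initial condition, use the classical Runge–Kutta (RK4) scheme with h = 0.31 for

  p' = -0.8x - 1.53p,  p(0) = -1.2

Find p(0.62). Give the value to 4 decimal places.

-0.5799

RK4: k1 = f(x_n, p_n); k2 = f(x_n + h/2, p_n + (h/2)·k1); k3 = f(x_n + h/2, p_n + (h/2)·k2); k4 = f(x_n + h, p_n + h·k3); p_{n+1} = p_n + (h/6)·(k1 + 2k2 + 2k3 + k4).
x=0.000000, p=-1.200000:
  k1 = f(0.000000, -1.200000) = 1.836000
  k2 = f(0.155000, -0.915420) = 1.276593
  k3 = f(0.155000, -1.002128) = 1.409256
  k4 = f(0.310000, -0.763131) = 0.919590
  p ← -1.200000 + (0.31/6)·(k1 + 2k2 + 2k3 + k4) = -0.780090
x=0.310000, p=-0.780090:
  k1 = f(0.310000, -0.780090) = 0.945538
  k2 = f(0.465000, -0.633532) = 0.597304
  k3 = f(0.465000, -0.687508) = 0.679887
  k4 = f(0.620000, -0.569325) = 0.375067
  p ← -0.780090 + (0.31/6)·(k1 + 2k2 + 2k3 + k4) = -0.579882
p(0.62) ≈ -0.5799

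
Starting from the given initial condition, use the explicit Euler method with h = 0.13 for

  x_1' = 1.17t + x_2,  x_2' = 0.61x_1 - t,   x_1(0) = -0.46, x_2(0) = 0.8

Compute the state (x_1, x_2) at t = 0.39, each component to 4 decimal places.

-0.1040, 0.6658

Euler on (x_1,x_2): x_1_{n+1} = x_1_n + h·x_1', x_2_{n+1} = x_2_n + h·x_2'.
0.000000: (-0.460000, 0.800000); f=(0.800000, -0.280600) → (-0.356000, 0.763522)
0.130000: (-0.356000, 0.763522); f=(0.915622, -0.347160) → (-0.236969, 0.718391)
0.260000: (-0.236969, 0.718391); f=(1.022591, -0.404551) → (-0.104032, 0.665800)
(x_1(0.39), x_2(0.39)) ≈ (-0.1040, 0.6658)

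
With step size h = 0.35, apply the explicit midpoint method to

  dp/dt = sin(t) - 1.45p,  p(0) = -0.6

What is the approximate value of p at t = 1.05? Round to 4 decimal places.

Midpoint: k1 = f(t_n, p_n); k2 = f(t_n + h/2, p_n + (h/2)·k1); p_{n+1} = p_n + h·k2.
t=0.000000, p=-0.600000:
  k1 = f(0.000000, -0.600000) = 0.870000
  k2 = f(0.175000, -0.447750) = 0.823346
  p ← -0.600000 + 0.35·0.823346 = -0.311829
t=0.350000, p=-0.311829:
  k1 = f(0.350000, -0.311829) = 0.795050
  k2 = f(0.525000, -0.172695) = 0.751621
  p ← -0.311829 + 0.35·0.751621 = -0.048762
t=0.700000, p=-0.048762:
  k1 = f(0.700000, -0.048762) = 0.714922
  k2 = f(0.875000, 0.076350) = 0.656836
  p ← -0.048762 + 0.35·0.656836 = 0.181131
p(1.05) ≈ 0.1811

0.1811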